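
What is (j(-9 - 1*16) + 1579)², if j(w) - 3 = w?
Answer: 2424249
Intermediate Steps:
j(w) = 3 + w
(j(-9 - 1*16) + 1579)² = ((3 + (-9 - 1*16)) + 1579)² = ((3 + (-9 - 16)) + 1579)² = ((3 - 25) + 1579)² = (-22 + 1579)² = 1557² = 2424249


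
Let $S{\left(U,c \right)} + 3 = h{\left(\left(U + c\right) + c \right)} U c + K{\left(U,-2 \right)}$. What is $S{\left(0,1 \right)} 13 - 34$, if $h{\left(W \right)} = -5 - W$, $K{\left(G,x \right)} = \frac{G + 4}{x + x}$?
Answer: $-86$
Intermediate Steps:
$K{\left(G,x \right)} = \frac{4 + G}{2 x}$
$S{\left(U,c \right)} = -4 - \frac{U}{4} + U c \left(-5 - U - 2 c\right)$ ($S{\left(U,c \right)} = -3 + \left(\left(-5 - \left(\left(U + c\right) + c\right)\right) U c + \frac{4 + U}{2 \left(-2\right)}\right) = -3 + \left(\left(-5 - \left(U + 2 c\right)\right) U c + \frac{1}{2} \left(- \frac{1}{2}\right) \left(4 + U\right)\right) = -3 - \left(1 + \frac{U}{4} - \left(-5 - \left(U + 2 c\right)\right) U c\right) = -3 - \left(1 + \frac{U}{4} - \left(-5 - U - 2 c\right) U c\right) = -3 - \left(1 + \frac{U}{4} - U \left(-5 - U - 2 c\right) c\right) = -3 - \left(1 + \frac{U}{4} - U c \left(-5 - U - 2 c\right)\right) = -4 - \frac{U}{4} + U c \left(-5 - U - 2 c\right)$)
$S{\left(0,1 \right)} 13 - 34 = \left(-4 - 0 - 0 \cdot 1 \left(5 + 0 + 2 \cdot 1\right)\right) 13 - 34 = \left(-4 + 0 - 0 \cdot 1 \left(5 + 0 + 2\right)\right) 13 - 34 = \left(-4 + 0 - 0 \cdot 1 \cdot 7\right) 13 - 34 = \left(-4 + 0 + 0\right) 13 - 34 = \left(-4\right) 13 - 34 = -52 - 34 = -86$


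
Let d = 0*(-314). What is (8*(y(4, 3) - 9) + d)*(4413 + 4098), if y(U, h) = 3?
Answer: -408528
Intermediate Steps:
d = 0
(8*(y(4, 3) - 9) + d)*(4413 + 4098) = (8*(3 - 9) + 0)*(4413 + 4098) = (8*(-6) + 0)*8511 = (-48 + 0)*8511 = -48*8511 = -408528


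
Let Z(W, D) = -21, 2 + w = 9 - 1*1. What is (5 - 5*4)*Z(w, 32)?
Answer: 315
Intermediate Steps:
w = 6 (w = -2 + (9 - 1*1) = -2 + (9 - 1) = -2 + 8 = 6)
(5 - 5*4)*Z(w, 32) = (5 - 5*4)*(-21) = (5 - 20)*(-21) = -15*(-21) = 315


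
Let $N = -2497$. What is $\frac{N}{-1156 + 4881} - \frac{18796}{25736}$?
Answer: $- \frac{33569473}{23966650} \approx -1.4007$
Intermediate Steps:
$\frac{N}{-1156 + 4881} - \frac{18796}{25736} = - \frac{2497}{-1156 + 4881} - \frac{18796}{25736} = - \frac{2497}{3725} - \frac{4699}{6434} = - \frac{33569473}{23966650}$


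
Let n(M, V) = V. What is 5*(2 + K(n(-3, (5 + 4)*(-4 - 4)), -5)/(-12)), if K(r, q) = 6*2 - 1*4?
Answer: 20/3 ≈ 6.6667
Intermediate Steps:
K(r, q) = 8 (K(r, q) = 12 - 4 = 8)
5*(2 + K(n(-3, (5 + 4)*(-4 - 4)), -5)/(-12)) = 5*(2 + 8/(-12)) = 5*(2 + 8*(-1/12)) = 5*(2 - ⅔) = 5*(4/3) = 20/3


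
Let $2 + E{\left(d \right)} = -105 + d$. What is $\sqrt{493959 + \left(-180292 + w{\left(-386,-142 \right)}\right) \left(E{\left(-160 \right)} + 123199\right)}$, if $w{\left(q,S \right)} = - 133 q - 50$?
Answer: $i \sqrt{15858225769} \approx 1.2593 \cdot 10^{5} i$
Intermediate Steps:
$E{\left(d \right)} = -107 + d$ ($E{\left(d \right)} = -2 + \left(-105 + d\right) = -107 + d$)
$w{\left(q,S \right)} = -50 - 133 q$
$\sqrt{493959 + \left(-180292 + w{\left(-386,-142 \right)}\right) \left(E{\left(-160 \right)} + 123199\right)} = \sqrt{493959 + \left(-180292 - -51288\right) \left(\left(-107 - 160\right) + 123199\right)} = \sqrt{493959 + \left(-180292 + \left(-50 + 51338\right)\right) \left(-267 + 123199\right)} = \sqrt{493959 + \left(-180292 + 51288\right) 122932} = \sqrt{493959 - 15858719728} = \sqrt{-15858225769} = i \sqrt{15858225769}$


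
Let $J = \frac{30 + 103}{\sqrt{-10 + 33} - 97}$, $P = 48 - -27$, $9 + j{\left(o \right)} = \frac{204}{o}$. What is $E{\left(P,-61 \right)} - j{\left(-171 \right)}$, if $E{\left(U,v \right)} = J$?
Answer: $\frac{13069}{1482} - \frac{7 \sqrt{23}}{494} \approx 8.7505$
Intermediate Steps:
$j{\left(o \right)} = -9 + \frac{204}{o}$
$P = 75$ ($P = 48 + 27 = 75$)
$J = \frac{133}{-97 + \sqrt{23}}$ ($J = \frac{133}{\sqrt{23} - 97} = \frac{133}{-97 + \sqrt{23}} \approx -1.4425$)
$E{\left(U,v \right)} = - \frac{679}{494} - \frac{7 \sqrt{23}}{494}$
$E{\left(P,-61 \right)} - j{\left(-171 \right)} = \left(- \frac{679}{494} - \frac{7 \sqrt{23}}{494}\right) - \left(-9 + \frac{204}{-171}\right) = \left(- \frac{679}{494} - \frac{7 \sqrt{23}}{494}\right) - \left(-9 + 204 \left(- \frac{1}{171}\right)\right) = \left(- \frac{679}{494} - \frac{7 \sqrt{23}}{494}\right) - \left(-9 - \frac{68}{57}\right) = \left(- \frac{679}{494} - \frac{7 \sqrt{23}}{494}\right) - - \frac{581}{57} = \left(- \frac{679}{494} - \frac{7 \sqrt{23}}{494}\right) + \frac{581}{57} = \frac{13069}{1482} - \frac{7 \sqrt{23}}{494}$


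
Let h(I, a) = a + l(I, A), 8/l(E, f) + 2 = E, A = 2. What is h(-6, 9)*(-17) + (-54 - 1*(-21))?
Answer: -169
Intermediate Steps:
l(E, f) = 8/(-2 + E)
h(I, a) = a + 8/(-2 + I)
h(-6, 9)*(-17) + (-54 - 1*(-21)) = ((8 + 9*(-2 - 6))/(-2 - 6))*(-17) + (-54 - 1*(-21)) = ((8 + 9*(-8))/(-8))*(-17) + (-54 + 21) = -(8 - 72)/8*(-17) - 33 = -⅛*(-64)*(-17) - 33 = 8*(-17) - 33 = -136 - 33 = -169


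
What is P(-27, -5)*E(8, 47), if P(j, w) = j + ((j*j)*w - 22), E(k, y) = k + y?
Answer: -203170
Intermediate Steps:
P(j, w) = -22 + j + w*j**2 (P(j, w) = j + (j**2*w - 22) = j + (w*j**2 - 22) = j + (-22 + w*j**2) = -22 + j + w*j**2)
P(-27, -5)*E(8, 47) = (-22 - 27 - 5*(-27)**2)*(8 + 47) = (-22 - 27 - 5*729)*55 = (-22 - 27 - 3645)*55 = -3694*55 = -203170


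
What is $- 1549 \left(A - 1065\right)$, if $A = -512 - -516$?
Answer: $1643489$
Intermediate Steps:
$A = 4$ ($A = -512 + 516 = 4$)
$- 1549 \left(A - 1065\right) = - 1549 \left(4 - 1065\right) = \left(-1549\right) \left(-1061\right) = 1643489$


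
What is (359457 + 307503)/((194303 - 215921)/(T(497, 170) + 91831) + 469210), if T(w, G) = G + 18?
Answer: 5114416020/3598017781 ≈ 1.4215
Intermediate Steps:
T(w, G) = 18 + G
(359457 + 307503)/((194303 - 215921)/(T(497, 170) + 91831) + 469210) = (359457 + 307503)/((194303 - 215921)/((18 + 170) + 91831) + 469210) = 666960/(-21618/(188 + 91831) + 469210) = 666960/(-21618/92019 + 469210) = 666960/(-21618*1/92019 + 469210) = 666960/(-7206/30673 + 469210) = 666960/(14392071124/30673) = 666960*(30673/14392071124) = 5114416020/3598017781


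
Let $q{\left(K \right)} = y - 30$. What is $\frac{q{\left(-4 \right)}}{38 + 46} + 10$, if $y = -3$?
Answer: $\frac{269}{28} \approx 9.6071$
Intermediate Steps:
$q{\left(K \right)} = -33$ ($q{\left(K \right)} = -3 - 30 = -33$)
$\frac{q{\left(-4 \right)}}{38 + 46} + 10 = - \frac{33}{38 + 46} + 10 = - \frac{33}{84} + 10 = \left(-33\right) \frac{1}{84} + 10 = - \frac{11}{28} + 10 = \frac{269}{28}$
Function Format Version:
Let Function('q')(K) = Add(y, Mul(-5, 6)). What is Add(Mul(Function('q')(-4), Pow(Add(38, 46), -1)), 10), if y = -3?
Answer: Rational(269, 28) ≈ 9.6071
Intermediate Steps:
Function('q')(K) = -33 (Function('q')(K) = Add(-3, Mul(-5, 6)) = Add(-3, -30) = -33)
Add(Mul(Function('q')(-4), Pow(Add(38, 46), -1)), 10) = Add(Mul(-33, Pow(Add(38, 46), -1)), 10) = Add(Mul(-33, Pow(84, -1)), 10) = Add(Mul(-33, Rational(1, 84)), 10) = Add(Rational(-11, 28), 10) = Rational(269, 28)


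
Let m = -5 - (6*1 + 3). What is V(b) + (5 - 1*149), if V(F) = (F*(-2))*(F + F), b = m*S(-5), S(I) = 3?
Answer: -7200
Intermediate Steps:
m = -14 (m = -5 - (6 + 3) = -5 - 1*9 = -5 - 9 = -14)
b = -42 (b = -14*3 = -42)
V(F) = -4*F**2 (V(F) = (-2*F)*(2*F) = -4*F**2)
V(b) + (5 - 1*149) = -4*(-42)**2 + (5 - 1*149) = -4*1764 + (5 - 149) = -7056 - 144 = -7200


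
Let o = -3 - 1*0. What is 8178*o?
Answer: -24534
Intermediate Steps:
o = -3 (o = -3 + 0 = -3)
8178*o = 8178*(-3) = -24534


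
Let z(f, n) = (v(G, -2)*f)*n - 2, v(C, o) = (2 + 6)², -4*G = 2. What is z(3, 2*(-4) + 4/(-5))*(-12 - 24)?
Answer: 304488/5 ≈ 60898.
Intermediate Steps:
G = -½ (G = -¼*2 = -½ ≈ -0.50000)
v(C, o) = 64 (v(C, o) = 8² = 64)
z(f, n) = -2 + 64*f*n (z(f, n) = (64*f)*n - 2 = 64*f*n - 2 = -2 + 64*f*n)
z(3, 2*(-4) + 4/(-5))*(-12 - 24) = (-2 + 64*3*(2*(-4) + 4/(-5)))*(-12 - 24) = (-2 + 64*3*(-8 + 4*(-⅕)))*(-36) = (-2 + 64*3*(-8 - ⅘))*(-36) = (-2 + 64*3*(-44/5))*(-36) = (-2 - 8448/5)*(-36) = -8458/5*(-36) = 304488/5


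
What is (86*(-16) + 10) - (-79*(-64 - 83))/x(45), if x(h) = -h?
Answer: -16619/15 ≈ -1107.9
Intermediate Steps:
(86*(-16) + 10) - (-79*(-64 - 83))/x(45) = (86*(-16) + 10) - (-79*(-64 - 83))/((-1*45)) = (-1376 + 10) - (-79*(-147))/(-45) = -1366 - 11613*(-1)/45 = -1366 - 1*(-3871/15) = -1366 + 3871/15 = -16619/15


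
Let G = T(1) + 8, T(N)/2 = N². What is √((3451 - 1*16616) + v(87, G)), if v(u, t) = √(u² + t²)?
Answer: √(-13165 + √7669) ≈ 114.36*I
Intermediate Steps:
T(N) = 2*N²
G = 10 (G = 2*1² + 8 = 2*1 + 8 = 2 + 8 = 10)
v(u, t) = √(t² + u²)
√((3451 - 1*16616) + v(87, G)) = √((3451 - 1*16616) + √(10² + 87²)) = √((3451 - 16616) + √(100 + 7569)) = √(-13165 + √7669)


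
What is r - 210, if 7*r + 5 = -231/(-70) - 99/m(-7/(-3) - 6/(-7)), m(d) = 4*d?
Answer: -1982473/9380 ≈ -211.35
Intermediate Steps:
r = -12673/9380 (r = -5/7 + (-231/(-70) - 99*1/(4*(-7/(-3) - 6/(-7))))/7 = -5/7 + (-231*(-1/70) - 99*1/(4*(-7*(-⅓) - 6*(-⅐))))/7 = -5/7 + (33/10 - 99*1/(4*(7/3 + 6/7)))/7 = -5/7 + (33/10 - 99/(4*(67/21)))/7 = -5/7 + (33/10 - 99/268/21)/7 = -5/7 + (33/10 - 99*21/268)/7 = -5/7 + (33/10 - 2079/268)/7 = -5/7 + (⅐)*(-5973/1340) = -5/7 - 5973/9380 = -12673/9380 ≈ -1.3511)
r - 210 = -12673/9380 - 210 = -1982473/9380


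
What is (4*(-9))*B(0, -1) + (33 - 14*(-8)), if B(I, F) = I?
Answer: 145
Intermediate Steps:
(4*(-9))*B(0, -1) + (33 - 14*(-8)) = (4*(-9))*0 + (33 - 14*(-8)) = -36*0 + (33 + 112) = 0 + 145 = 145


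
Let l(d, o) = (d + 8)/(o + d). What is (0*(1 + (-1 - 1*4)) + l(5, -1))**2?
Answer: 169/16 ≈ 10.563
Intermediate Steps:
l(d, o) = (8 + d)/(d + o)
(0*(1 + (-1 - 1*4)) + l(5, -1))**2 = (0*(1 + (-1 - 1*4)) + (8 + 5)/(5 - 1))**2 = (0*(1 + (-1 - 4)) + 13/4)**2 = (0*(1 - 5) + (1/4)*13)**2 = (0*(-4) + 13/4)**2 = (0 + 13/4)**2 = (13/4)**2 = 169/16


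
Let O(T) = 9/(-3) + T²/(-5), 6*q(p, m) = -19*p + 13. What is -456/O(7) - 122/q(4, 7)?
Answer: 7937/168 ≈ 47.244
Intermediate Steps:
q(p, m) = 13/6 - 19*p/6 (q(p, m) = (-19*p + 13)/6 = (13 - 19*p)/6 = 13/6 - 19*p/6)
O(T) = -3 - T²/5 (O(T) = 9*(-⅓) + T²*(-⅕) = -3 - T²/5)
-456/O(7) - 122/q(4, 7) = -456/(-3 - ⅕*7²) - 122/(13/6 - 19/6*4) = -456/(-3 - ⅕*49) - 122/(13/6 - 38/3) = -456/(-3 - 49/5) - 122/(-21/2) = -456/(-64/5) - 122*(-2/21) = -456*(-5/64) + 244/21 = 285/8 + 244/21 = 7937/168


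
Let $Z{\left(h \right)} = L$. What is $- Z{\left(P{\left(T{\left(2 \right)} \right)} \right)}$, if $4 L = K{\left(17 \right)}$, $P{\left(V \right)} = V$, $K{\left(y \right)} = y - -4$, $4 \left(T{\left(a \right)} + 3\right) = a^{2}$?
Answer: $- \frac{21}{4} \approx -5.25$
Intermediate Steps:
$T{\left(a \right)} = -3 + \frac{a^{2}}{4}$
$K{\left(y \right)} = 4 + y$ ($K{\left(y \right)} = y + 4 = 4 + y$)
$L = \frac{21}{4}$ ($L = \frac{4 + 17}{4} = \frac{1}{4} \cdot 21 = \frac{21}{4} \approx 5.25$)
$Z{\left(h \right)} = \frac{21}{4}$
$- Z{\left(P{\left(T{\left(2 \right)} \right)} \right)} = \left(-1\right) \frac{21}{4} = - \frac{21}{4}$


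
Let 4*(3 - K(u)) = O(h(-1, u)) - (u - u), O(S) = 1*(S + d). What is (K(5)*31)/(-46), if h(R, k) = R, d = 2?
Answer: -341/184 ≈ -1.8533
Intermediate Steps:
O(S) = 2 + S (O(S) = 1*(S + 2) = 1*(2 + S) = 2 + S)
K(u) = 11/4 (K(u) = 3 - ((2 - 1) - (u - u))/4 = 3 - (1 - 1*0)/4 = 3 - (1 + 0)/4 = 3 - 1/4*1 = 3 - 1/4 = 11/4)
(K(5)*31)/(-46) = ((11/4)*31)/(-46) = (341/4)*(-1/46) = -341/184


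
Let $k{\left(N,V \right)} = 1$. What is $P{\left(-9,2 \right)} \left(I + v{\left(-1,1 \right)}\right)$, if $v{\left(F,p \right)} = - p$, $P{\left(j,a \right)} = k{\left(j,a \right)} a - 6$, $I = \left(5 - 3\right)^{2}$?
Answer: $-12$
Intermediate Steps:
$I = 4$ ($I = 2^{2} = 4$)
$P{\left(j,a \right)} = -6 + a$ ($P{\left(j,a \right)} = 1 a - 6 = a - 6 = -6 + a$)
$P{\left(-9,2 \right)} \left(I + v{\left(-1,1 \right)}\right) = \left(-6 + 2\right) \left(4 - 1\right) = - 4 \left(4 - 1\right) = \left(-4\right) 3 = -12$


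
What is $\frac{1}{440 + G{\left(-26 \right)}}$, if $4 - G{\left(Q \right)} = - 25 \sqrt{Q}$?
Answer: $\frac{222}{106693} - \frac{25 i \sqrt{26}}{213386} \approx 0.0020807 - 0.00059739 i$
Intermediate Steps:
$G{\left(Q \right)} = 4 + 25 \sqrt{Q}$ ($G{\left(Q \right)} = 4 - - 25 \sqrt{Q} = 4 + 25 \sqrt{Q}$)
$\frac{1}{440 + G{\left(-26 \right)}} = \frac{1}{440 + \left(4 + 25 \sqrt{-26}\right)} = \frac{1}{440 + \left(4 + 25 i \sqrt{26}\right)} = \frac{1}{444 + 25 i \sqrt{26}}$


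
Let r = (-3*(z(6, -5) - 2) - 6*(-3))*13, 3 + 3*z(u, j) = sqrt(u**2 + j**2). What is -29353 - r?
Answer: -29704 + 13*sqrt(61) ≈ -29602.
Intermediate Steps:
z(u, j) = -1 + sqrt(j**2 + u**2)/3 (z(u, j) = -1 + sqrt(u**2 + j**2)/3 = -1 + sqrt(j**2 + u**2)/3)
r = 351 - 13*sqrt(61) (r = (-3*((-1 + sqrt((-5)**2 + 6**2)/3) - 2) - 6*(-3))*13 = (-3*((-1 + sqrt(25 + 36)/3) - 2) + 18)*13 = (-3*((-1 + sqrt(61)/3) - 2) + 18)*13 = (-3*(-3 + sqrt(61)/3) + 18)*13 = ((9 - sqrt(61)) + 18)*13 = (27 - sqrt(61))*13 = 351 - 13*sqrt(61) ≈ 249.47)
-29353 - r = -29353 - (351 - 13*sqrt(61)) = -29353 + (-351 + 13*sqrt(61)) = -29704 + 13*sqrt(61)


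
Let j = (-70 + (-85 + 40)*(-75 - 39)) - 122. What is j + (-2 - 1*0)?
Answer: 4936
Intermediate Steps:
j = 4938 (j = (-70 - 45*(-114)) - 122 = (-70 + 5130) - 122 = 5060 - 122 = 4938)
j + (-2 - 1*0) = 4938 + (-2 - 1*0) = 4938 + (-2 + 0) = 4938 - 2 = 4936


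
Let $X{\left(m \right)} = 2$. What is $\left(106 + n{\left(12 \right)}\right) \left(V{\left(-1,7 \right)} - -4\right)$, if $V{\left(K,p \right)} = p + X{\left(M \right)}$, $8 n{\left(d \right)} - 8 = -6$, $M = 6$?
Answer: $\frac{5525}{4} \approx 1381.3$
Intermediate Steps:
$n{\left(d \right)} = \frac{1}{4}$ ($n{\left(d \right)} = 1 + \frac{1}{8} \left(-6\right) = 1 - \frac{3}{4} = \frac{1}{4}$)
$V{\left(K,p \right)} = 2 + p$ ($V{\left(K,p \right)} = p + 2 = 2 + p$)
$\left(106 + n{\left(12 \right)}\right) \left(V{\left(-1,7 \right)} - -4\right) = \left(106 + \frac{1}{4}\right) \left(\left(2 + 7\right) - -4\right) = \frac{425 \left(9 + 4\right)}{4} = \frac{425}{4} \cdot 13 = \frac{5525}{4}$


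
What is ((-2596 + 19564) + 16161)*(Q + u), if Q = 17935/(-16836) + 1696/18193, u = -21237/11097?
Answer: -2527921767153/26441548 ≈ -95604.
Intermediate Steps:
u = -7079/3699 (u = -21237*1/11097 = -7079/3699 ≈ -1.9138)
Q = -562831/579012 (Q = 17935*(-1/16836) + 1696*(1/18193) = -17935/16836 + 1696/18193 = -562831/579012 ≈ -0.97205)
((-2596 + 19564) + 16161)*(Q + u) = ((-2596 + 19564) + 16161)*(-562831/579012 - 7079/3699) = (16968 + 16161)*(-2060245939/713921796) = 33129*(-2060245939/713921796) = -2527921767153/26441548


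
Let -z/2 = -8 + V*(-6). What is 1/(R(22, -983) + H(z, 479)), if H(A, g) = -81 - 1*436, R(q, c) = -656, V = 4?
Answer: -1/1173 ≈ -0.00085251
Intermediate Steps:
z = 64 (z = -2*(-8 + 4*(-6)) = -2*(-8 - 24) = -2*(-32) = 64)
H(A, g) = -517 (H(A, g) = -81 - 436 = -517)
1/(R(22, -983) + H(z, 479)) = 1/(-656 - 517) = 1/(-1173) = -1/1173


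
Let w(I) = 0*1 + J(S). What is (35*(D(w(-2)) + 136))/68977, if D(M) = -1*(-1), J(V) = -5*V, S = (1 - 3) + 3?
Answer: 4795/68977 ≈ 0.069516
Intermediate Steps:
S = 1 (S = -2 + 3 = 1)
w(I) = -5 (w(I) = 0*1 - 5*1 = 0 - 5 = -5)
D(M) = 1
(35*(D(w(-2)) + 136))/68977 = (35*(1 + 136))/68977 = (35*137)*(1/68977) = 4795*(1/68977) = 4795/68977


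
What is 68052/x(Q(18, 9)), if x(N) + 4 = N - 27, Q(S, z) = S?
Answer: -68052/13 ≈ -5234.8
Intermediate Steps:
x(N) = -31 + N (x(N) = -4 + (N - 27) = -4 + (-27 + N) = -31 + N)
68052/x(Q(18, 9)) = 68052/(-31 + 18) = 68052/(-13) = 68052*(-1/13) = -68052/13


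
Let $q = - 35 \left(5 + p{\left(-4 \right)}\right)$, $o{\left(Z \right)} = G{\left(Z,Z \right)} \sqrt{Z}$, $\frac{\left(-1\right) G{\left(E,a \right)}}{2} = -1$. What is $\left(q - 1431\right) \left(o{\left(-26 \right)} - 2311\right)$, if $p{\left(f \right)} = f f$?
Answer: $5005626 - 4332 i \sqrt{26} \approx 5.0056 \cdot 10^{6} - 22089.0 i$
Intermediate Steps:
$p{\left(f \right)} = f^{2}$
$G{\left(E,a \right)} = 2$ ($G{\left(E,a \right)} = \left(-2\right) \left(-1\right) = 2$)
$o{\left(Z \right)} = 2 \sqrt{Z}$
$q = -735$ ($q = - 35 \left(5 + \left(-4\right)^{2}\right) = - 35 \left(5 + 16\right) = \left(-35\right) 21 = -735$)
$\left(q - 1431\right) \left(o{\left(-26 \right)} - 2311\right) = \left(-735 - 1431\right) \left(2 \sqrt{-26} - 2311\right) = \left(-735 - 1431\right) \left(2 i \sqrt{26} - 2311\right) = - 2166 \left(-2311 + 2 i \sqrt{26}\right) = 5005626 - 4332 i \sqrt{26}$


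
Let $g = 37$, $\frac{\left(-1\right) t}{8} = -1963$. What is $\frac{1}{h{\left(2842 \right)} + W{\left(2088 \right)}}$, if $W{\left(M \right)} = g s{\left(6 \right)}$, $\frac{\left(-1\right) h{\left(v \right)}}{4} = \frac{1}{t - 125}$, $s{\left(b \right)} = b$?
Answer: $\frac{15579}{3458534} \approx 0.0045045$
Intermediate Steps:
$t = 15704$ ($t = \left(-8\right) \left(-1963\right) = 15704$)
$h{\left(v \right)} = - \frac{4}{15579}$ ($h{\left(v \right)} = - \frac{4}{15704 - 125} = - \frac{4}{15579}$)
$W{\left(M \right)} = 222$ ($W{\left(M \right)} = 37 \cdot 6 = 222$)
$\frac{1}{h{\left(2842 \right)} + W{\left(2088 \right)}} = \frac{1}{- \frac{4}{15579} + 222} = \frac{1}{\frac{3458534}{15579}} = \frac{15579}{3458534}$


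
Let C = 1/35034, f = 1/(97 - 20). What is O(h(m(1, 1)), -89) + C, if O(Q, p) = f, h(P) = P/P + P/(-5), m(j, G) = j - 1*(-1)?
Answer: 35111/2697618 ≈ 0.013016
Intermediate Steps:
m(j, G) = 1 + j (m(j, G) = j + 1 = 1 + j)
h(P) = 1 - P/5 (h(P) = 1 + P*(-⅕) = 1 - P/5)
f = 1/77 ≈ 0.012987
O(Q, p) = 1/77
C = 1/35034 ≈ 2.8544e-5
O(h(m(1, 1)), -89) + C = 1/77 + 1/35034 = 35111/2697618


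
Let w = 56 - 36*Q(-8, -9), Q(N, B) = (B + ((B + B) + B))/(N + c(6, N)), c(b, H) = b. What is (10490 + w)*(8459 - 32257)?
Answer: -235552604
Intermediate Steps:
Q(N, B) = 4*B/(6 + N) (Q(N, B) = (B + ((B + B) + B))/(N + 6) = (B + (2*B + B))/(6 + N) = (B + 3*B)/(6 + N) = (4*B)/(6 + N) = 4*B/(6 + N))
w = -592 (w = 56 - 144*(-9)/(6 - 8) = 56 - 144*(-9)/(-2) = 56 - 144*(-9)*(-1)/2 = 56 - 36*18 = 56 - 648 = -592)
(10490 + w)*(8459 - 32257) = (10490 - 592)*(8459 - 32257) = 9898*(-23798) = -235552604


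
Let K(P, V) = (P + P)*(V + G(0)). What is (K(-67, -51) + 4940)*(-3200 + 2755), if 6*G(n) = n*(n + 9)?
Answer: -5239430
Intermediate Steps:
G(n) = n*(9 + n)/6 (G(n) = (n*(n + 9))/6 = (n*(9 + n))/6 = n*(9 + n)/6)
K(P, V) = 2*P*V (K(P, V) = (P + P)*(V + (⅙)*0*(9 + 0)) = (2*P)*(V + (⅙)*0*9) = (2*P)*(V + 0) = (2*P)*V = 2*P*V)
(K(-67, -51) + 4940)*(-3200 + 2755) = (2*(-67)*(-51) + 4940)*(-3200 + 2755) = (6834 + 4940)*(-445) = 11774*(-445) = -5239430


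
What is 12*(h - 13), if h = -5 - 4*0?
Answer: -216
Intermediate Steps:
h = -5 (h = -5 + 0 = -5)
12*(h - 13) = 12*(-5 - 13) = 12*(-18) = -216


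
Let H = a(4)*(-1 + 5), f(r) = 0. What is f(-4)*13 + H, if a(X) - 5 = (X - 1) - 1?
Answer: 28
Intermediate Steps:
a(X) = 3 + X (a(X) = 5 + ((X - 1) - 1) = 5 + ((-1 + X) - 1) = 5 + (-2 + X) = 3 + X)
H = 28 (H = (3 + 4)*(-1 + 5) = 7*4 = 28)
f(-4)*13 + H = 0*13 + 28 = 0 + 28 = 28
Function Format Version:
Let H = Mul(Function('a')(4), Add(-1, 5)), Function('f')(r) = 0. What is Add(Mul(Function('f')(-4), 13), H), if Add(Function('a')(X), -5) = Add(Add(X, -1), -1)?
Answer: 28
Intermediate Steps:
Function('a')(X) = Add(3, X) (Function('a')(X) = Add(5, Add(Add(X, -1), -1)) = Add(5, Add(Add(-1, X), -1)) = Add(5, Add(-2, X)) = Add(3, X))
H = 28 (H = Mul(Add(3, 4), Add(-1, 5)) = Mul(7, 4) = 28)
Add(Mul(Function('f')(-4), 13), H) = Add(Mul(0, 13), 28) = Add(0, 28) = 28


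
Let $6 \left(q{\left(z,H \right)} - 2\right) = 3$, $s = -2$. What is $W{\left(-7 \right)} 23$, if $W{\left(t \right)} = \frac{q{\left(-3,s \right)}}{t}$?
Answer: $- \frac{115}{14} \approx -8.2143$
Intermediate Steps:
$q{\left(z,H \right)} = \frac{5}{2}$ ($q{\left(z,H \right)} = 2 + \frac{1}{6} \cdot 3 = 2 + \frac{1}{2} = \frac{5}{2}$)
$W{\left(t \right)} = \frac{5}{2 t}$
$W{\left(-7 \right)} 23 = \frac{5}{2 \left(-7\right)} 23 = \frac{5}{2} \left(- \frac{1}{7}\right) 23 = \left(- \frac{5}{14}\right) 23 = - \frac{115}{14}$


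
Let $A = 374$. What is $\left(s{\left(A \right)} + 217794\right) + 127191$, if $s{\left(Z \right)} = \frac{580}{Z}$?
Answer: $\frac{64512485}{187} \approx 3.4499 \cdot 10^{5}$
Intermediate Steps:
$\left(s{\left(A \right)} + 217794\right) + 127191 = \left(\frac{580}{374} + 217794\right) + 127191 = \left(580 \cdot \frac{1}{374} + 217794\right) + 127191 = \left(\frac{290}{187} + 217794\right) + 127191 = \frac{40727768}{187} + 127191 = \frac{64512485}{187}$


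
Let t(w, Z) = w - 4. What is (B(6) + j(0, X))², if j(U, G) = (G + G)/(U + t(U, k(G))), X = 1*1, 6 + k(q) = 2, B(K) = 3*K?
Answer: 1225/4 ≈ 306.25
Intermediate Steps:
k(q) = -4 (k(q) = -6 + 2 = -4)
t(w, Z) = -4 + w
X = 1
j(U, G) = 2*G/(-4 + 2*U) (j(U, G) = (G + G)/(U + (-4 + U)) = (2*G)/(-4 + 2*U) = 2*G/(-4 + 2*U))
(B(6) + j(0, X))² = (3*6 + 1/(-2 + 0))² = (18 + 1/(-2))² = (18 + 1*(-½))² = (18 - ½)² = (35/2)² = 1225/4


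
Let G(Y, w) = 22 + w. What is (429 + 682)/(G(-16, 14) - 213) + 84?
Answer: 13757/177 ≈ 77.723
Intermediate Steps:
(429 + 682)/(G(-16, 14) - 213) + 84 = (429 + 682)/((22 + 14) - 213) + 84 = 1111/(36 - 213) + 84 = 1111/(-177) + 84 = 1111*(-1/177) + 84 = -1111/177 + 84 = 13757/177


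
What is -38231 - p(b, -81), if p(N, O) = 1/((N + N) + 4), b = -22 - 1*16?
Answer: -2752631/72 ≈ -38231.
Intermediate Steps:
b = -38 (b = -22 - 16 = -38)
p(N, O) = 1/(4 + 2*N) (p(N, O) = 1/(2*N + 4) = 1/(4 + 2*N))
-38231 - p(b, -81) = -38231 - 1/(2*(2 - 38)) = -38231 - 1/(2*(-36)) = -38231 - (-1)/(2*36) = -38231 - 1*(-1/72) = -38231 + 1/72 = -2752631/72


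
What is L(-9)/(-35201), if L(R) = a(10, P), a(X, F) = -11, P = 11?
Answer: 11/35201 ≈ 0.00031249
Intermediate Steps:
L(R) = -11
L(-9)/(-35201) = -11/(-35201) = -11*(-1/35201) = 11/35201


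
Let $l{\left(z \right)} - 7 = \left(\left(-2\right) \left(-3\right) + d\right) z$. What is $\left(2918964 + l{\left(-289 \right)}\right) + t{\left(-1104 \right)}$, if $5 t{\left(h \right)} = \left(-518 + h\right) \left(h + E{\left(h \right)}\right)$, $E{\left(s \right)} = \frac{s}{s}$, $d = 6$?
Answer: $\frac{16366581}{5} \approx 3.2733 \cdot 10^{6}$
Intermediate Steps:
$E{\left(s \right)} = 1$
$t{\left(h \right)} = \frac{\left(1 + h\right) \left(-518 + h\right)}{5}$ ($t{\left(h \right)} = \frac{\left(-518 + h\right) \left(h + 1\right)}{5} = \frac{\left(-518 + h\right) \left(1 + h\right)}{5} = \frac{\left(1 + h\right) \left(-518 + h\right)}{5}$)
$l{\left(z \right)} = 7 + 12 z$ ($l{\left(z \right)} = 7 + \left(\left(-2\right) \left(-3\right) + 6\right) z = 7 + \left(6 + 6\right) z = 7 + 12 z$)
$\left(2918964 + l{\left(-289 \right)}\right) + t{\left(-1104 \right)} = \left(2918964 + \left(7 + 12 \left(-289\right)\right)\right) - \left(-114050 - \frac{1218816}{5}\right) = \left(2918964 + \left(7 - 3468\right)\right) + \left(- \frac{518}{5} + \frac{570768}{5} + \frac{1}{5} \cdot 1218816\right) = \left(2918964 - 3461\right) + \left(- \frac{518}{5} + \frac{570768}{5} + \frac{1218816}{5}\right) = 2915503 + \frac{1789066}{5} = \frac{16366581}{5}$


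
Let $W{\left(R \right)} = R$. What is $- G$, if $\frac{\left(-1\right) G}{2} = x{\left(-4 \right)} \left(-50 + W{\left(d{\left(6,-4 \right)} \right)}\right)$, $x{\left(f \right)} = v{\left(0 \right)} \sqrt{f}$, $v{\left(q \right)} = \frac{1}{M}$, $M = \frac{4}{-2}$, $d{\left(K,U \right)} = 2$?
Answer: $96 i \approx 96.0 i$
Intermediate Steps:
$M = -2$ ($M = 4 \left(- \frac{1}{2}\right) = -2$)
$v{\left(q \right)} = - \frac{1}{2}$ ($v{\left(q \right)} = \frac{1}{-2} = - \frac{1}{2}$)
$x{\left(f \right)} = - \frac{\sqrt{f}}{2}$
$G = - 96 i$ ($G = - 2 - \frac{\sqrt{-4}}{2} \left(-50 + 2\right) = - 2 - \frac{2 i}{2} \left(-48\right) = - 2 - i \left(-48\right) = - 2 \cdot 48 i = - 96 i \approx - 96.0 i$)
$- G = - \left(-96\right) i = 96 i$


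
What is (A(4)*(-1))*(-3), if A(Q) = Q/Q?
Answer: 3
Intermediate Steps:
A(Q) = 1
(A(4)*(-1))*(-3) = (1*(-1))*(-3) = -1*(-3) = 3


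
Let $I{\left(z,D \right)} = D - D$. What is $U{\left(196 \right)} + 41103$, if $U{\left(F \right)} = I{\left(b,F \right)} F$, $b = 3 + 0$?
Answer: $41103$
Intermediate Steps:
$b = 3$
$I{\left(z,D \right)} = 0$
$U{\left(F \right)} = 0$ ($U{\left(F \right)} = 0 F = 0$)
$U{\left(196 \right)} + 41103 = 0 + 41103 = 41103$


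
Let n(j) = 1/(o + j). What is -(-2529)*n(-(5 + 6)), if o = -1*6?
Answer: -2529/17 ≈ -148.76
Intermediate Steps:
o = -6
n(j) = 1/(-6 + j)
-(-2529)*n(-(5 + 6)) = -(-2529)/(-6 - (5 + 6)) = -(-2529)/(-6 - 1*11) = -(-2529)/(-6 - 11) = -(-2529)/(-17) = -(-2529)*(-1)/17 = -2529*1/17 = -2529/17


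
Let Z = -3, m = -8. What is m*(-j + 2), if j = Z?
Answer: -40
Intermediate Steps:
j = -3
m*(-j + 2) = -8*(-1*(-3) + 2) = -8*(3 + 2) = -8*5 = -40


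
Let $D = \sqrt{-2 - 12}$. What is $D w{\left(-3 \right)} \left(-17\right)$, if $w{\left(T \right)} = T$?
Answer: $51 i \sqrt{14} \approx 190.82 i$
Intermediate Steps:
$D = i \sqrt{14}$ ($D = \sqrt{-14} = i \sqrt{14} \approx 3.7417 i$)
$D w{\left(-3 \right)} \left(-17\right) = i \sqrt{14} \left(-3\right) \left(-17\right) = - 3 i \sqrt{14} \left(-17\right) = 51 i \sqrt{14}$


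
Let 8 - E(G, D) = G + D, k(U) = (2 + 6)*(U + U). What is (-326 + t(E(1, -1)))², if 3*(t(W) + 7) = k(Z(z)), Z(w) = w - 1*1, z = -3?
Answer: 1129969/9 ≈ 1.2555e+5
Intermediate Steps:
Z(w) = -1 + w (Z(w) = w - 1 = -1 + w)
k(U) = 16*U (k(U) = 8*(2*U) = 16*U)
E(G, D) = 8 - D - G (E(G, D) = 8 - (G + D) = 8 - (D + G) = 8 + (-D - G) = 8 - D - G)
t(W) = -85/3 (t(W) = -7 + (16*(-1 - 3))/3 = -7 + (16*(-4))/3 = -7 + (⅓)*(-64) = -7 - 64/3 = -85/3)
(-326 + t(E(1, -1)))² = (-326 - 85/3)² = (-1063/3)² = 1129969/9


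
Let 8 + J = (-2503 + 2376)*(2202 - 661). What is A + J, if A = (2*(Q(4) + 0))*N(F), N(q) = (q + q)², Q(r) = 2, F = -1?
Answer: -195699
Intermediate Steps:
N(q) = 4*q² (N(q) = (2*q)² = 4*q²)
A = 16 (A = (2*(2 + 0))*(4*(-1)²) = (2*2)*(4*1) = 4*4 = 16)
J = -195715 (J = -8 + (-2503 + 2376)*(2202 - 661) = -8 - 127*1541 = -8 - 195707 = -195715)
A + J = 16 - 195715 = -195699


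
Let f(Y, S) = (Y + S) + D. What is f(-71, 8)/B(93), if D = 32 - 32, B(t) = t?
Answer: -21/31 ≈ -0.67742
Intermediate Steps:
D = 0
f(Y, S) = S + Y (f(Y, S) = (Y + S) + 0 = (S + Y) + 0 = S + Y)
f(-71, 8)/B(93) = (8 - 71)/93 = -63*1/93 = -21/31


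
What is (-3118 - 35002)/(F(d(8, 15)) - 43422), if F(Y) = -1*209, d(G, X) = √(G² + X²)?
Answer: 38120/43631 ≈ 0.87369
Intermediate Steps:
F(Y) = -209
(-3118 - 35002)/(F(d(8, 15)) - 43422) = (-3118 - 35002)/(-209 - 43422) = -38120/(-43631) = -38120*(-1/43631) = 38120/43631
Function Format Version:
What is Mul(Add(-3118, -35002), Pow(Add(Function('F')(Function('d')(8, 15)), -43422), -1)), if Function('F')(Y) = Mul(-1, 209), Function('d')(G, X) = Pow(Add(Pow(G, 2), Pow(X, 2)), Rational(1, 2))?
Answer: Rational(38120, 43631) ≈ 0.87369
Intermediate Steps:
Function('F')(Y) = -209
Mul(Add(-3118, -35002), Pow(Add(Function('F')(Function('d')(8, 15)), -43422), -1)) = Mul(Add(-3118, -35002), Pow(Add(-209, -43422), -1)) = Mul(-38120, Pow(-43631, -1)) = Mul(-38120, Rational(-1, 43631)) = Rational(38120, 43631)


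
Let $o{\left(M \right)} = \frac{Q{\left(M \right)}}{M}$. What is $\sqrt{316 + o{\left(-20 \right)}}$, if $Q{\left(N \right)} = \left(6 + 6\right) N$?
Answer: $2 \sqrt{82} \approx 18.111$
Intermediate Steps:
$Q{\left(N \right)} = 12 N$
$o{\left(M \right)} = 12$ ($o{\left(M \right)} = \frac{12 M}{M} = 12$)
$\sqrt{316 + o{\left(-20 \right)}} = \sqrt{316 + 12} = \sqrt{328} = 2 \sqrt{82}$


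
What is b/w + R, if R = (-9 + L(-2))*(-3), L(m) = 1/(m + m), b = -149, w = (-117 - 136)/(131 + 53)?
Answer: 5989/44 ≈ 136.11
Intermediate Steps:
w = -11/8 (w = -253/184 = -253*1/184 = -11/8 ≈ -1.3750)
L(m) = 1/(2*m)
R = 111/4 (R = (-9 + (½)/(-2))*(-3) = (-9 + (½)*(-½))*(-3) = (-9 - ¼)*(-3) = -37/4*(-3) = 111/4 ≈ 27.750)
b/w + R = -149/(-11/8) + 111/4 = -149*(-8/11) + 111/4 = 1192/11 + 111/4 = 5989/44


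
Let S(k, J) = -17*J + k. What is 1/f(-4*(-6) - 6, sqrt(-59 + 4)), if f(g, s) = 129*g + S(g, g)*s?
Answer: 43/184326 + 8*I*sqrt(55)/276489 ≈ 0.00023328 + 0.00021458*I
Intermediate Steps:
S(k, J) = k - 17*J
f(g, s) = 129*g - 16*g*s (f(g, s) = 129*g + (g - 17*g)*s = 129*g + (-16*g)*s = 129*g - 16*g*s)
1/f(-4*(-6) - 6, sqrt(-59 + 4)) = 1/((-4*(-6) - 6)*(129 - 16*sqrt(-59 + 4))) = 1/((24 - 6)*(129 - 16*I*sqrt(55))) = 1/(18*(129 - 16*I*sqrt(55))) = 1/(2322 - 288*I*sqrt(55))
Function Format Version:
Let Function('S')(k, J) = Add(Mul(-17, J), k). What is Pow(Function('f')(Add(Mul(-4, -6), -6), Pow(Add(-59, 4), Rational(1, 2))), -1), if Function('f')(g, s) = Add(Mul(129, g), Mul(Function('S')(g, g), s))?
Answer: Add(Rational(43, 184326), Mul(Rational(8, 276489), I, Pow(55, Rational(1, 2)))) ≈ Add(0.00023328, Mul(0.00021458, I))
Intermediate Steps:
Function('S')(k, J) = Add(k, Mul(-17, J))
Function('f')(g, s) = Add(Mul(129, g), Mul(-16, g, s)) (Function('f')(g, s) = Add(Mul(129, g), Mul(Add(g, Mul(-17, g)), s)) = Add(Mul(129, g), Mul(Mul(-16, g), s)) = Add(Mul(129, g), Mul(-16, g, s)))
Pow(Function('f')(Add(Mul(-4, -6), -6), Pow(Add(-59, 4), Rational(1, 2))), -1) = Pow(Mul(Add(Mul(-4, -6), -6), Add(129, Mul(-16, Pow(Add(-59, 4), Rational(1, 2))))), -1) = Pow(Mul(Add(24, -6), Add(129, Mul(-16, Pow(-55, Rational(1, 2))))), -1) = Pow(Mul(18, Add(129, Mul(-16, Mul(I, Pow(55, Rational(1, 2)))))), -1) = Pow(Mul(18, Add(129, Mul(-16, I, Pow(55, Rational(1, 2))))), -1) = Pow(Add(2322, Mul(-288, I, Pow(55, Rational(1, 2)))), -1)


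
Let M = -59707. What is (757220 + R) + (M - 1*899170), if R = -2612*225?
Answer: -789357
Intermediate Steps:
R = -587700
(757220 + R) + (M - 1*899170) = (757220 - 587700) + (-59707 - 1*899170) = 169520 + (-59707 - 899170) = 169520 - 958877 = -789357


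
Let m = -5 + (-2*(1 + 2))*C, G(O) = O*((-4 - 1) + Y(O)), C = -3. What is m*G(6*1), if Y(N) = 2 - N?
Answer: -702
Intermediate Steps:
G(O) = O*(-3 - O) (G(O) = O*((-4 - 1) + (2 - O)) = O*(-5 + (2 - O)) = O*(-3 - O))
m = 13 (m = -5 - 2*(1 + 2)*(-3) = -5 - 2*3*(-3) = -5 - 6*(-3) = -5 + 18 = 13)
m*G(6*1) = 13*(-6*1*(3 + 6*1)) = 13*(-1*6*(3 + 6)) = 13*(-1*6*9) = 13*(-54) = -702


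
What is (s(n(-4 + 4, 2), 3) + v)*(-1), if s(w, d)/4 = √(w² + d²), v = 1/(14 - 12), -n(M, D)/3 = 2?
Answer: -½ - 12*√5 ≈ -27.333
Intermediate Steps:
n(M, D) = -6 (n(M, D) = -3*2 = -6)
v = ½ (v = 1/2 = ½ ≈ 0.50000)
s(w, d) = 4*√(d² + w²) (s(w, d) = 4*√(w² + d²) = 4*√(d² + w²))
(s(n(-4 + 4, 2), 3) + v)*(-1) = (4*√(3² + (-6)²) + ½)*(-1) = (4*√(9 + 36) + ½)*(-1) = (4*√45 + ½)*(-1) = (4*(3*√5) + ½)*(-1) = (12*√5 + ½)*(-1) = (½ + 12*√5)*(-1) = -½ - 12*√5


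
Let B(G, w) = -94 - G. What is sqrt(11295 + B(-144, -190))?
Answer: sqrt(11345) ≈ 106.51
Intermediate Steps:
sqrt(11295 + B(-144, -190)) = sqrt(11295 + (-94 - 1*(-144))) = sqrt(11295 + (-94 + 144)) = sqrt(11295 + 50) = sqrt(11345)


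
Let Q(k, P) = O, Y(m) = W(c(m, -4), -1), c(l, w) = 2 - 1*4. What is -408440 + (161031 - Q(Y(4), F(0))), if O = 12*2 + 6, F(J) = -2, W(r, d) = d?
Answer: -247439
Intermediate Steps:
c(l, w) = -2 (c(l, w) = 2 - 4 = -2)
Y(m) = -1
O = 30 (O = 24 + 6 = 30)
Q(k, P) = 30
-408440 + (161031 - Q(Y(4), F(0))) = -408440 + (161031 - 1*30) = -408440 + (161031 - 30) = -408440 + 161001 = -247439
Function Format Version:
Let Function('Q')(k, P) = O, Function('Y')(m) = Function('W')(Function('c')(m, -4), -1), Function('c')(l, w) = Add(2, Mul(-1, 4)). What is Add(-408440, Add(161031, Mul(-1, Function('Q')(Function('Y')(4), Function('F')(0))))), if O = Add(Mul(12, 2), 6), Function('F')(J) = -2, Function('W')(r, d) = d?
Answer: -247439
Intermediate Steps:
Function('c')(l, w) = -2 (Function('c')(l, w) = Add(2, -4) = -2)
Function('Y')(m) = -1
O = 30 (O = Add(24, 6) = 30)
Function('Q')(k, P) = 30
Add(-408440, Add(161031, Mul(-1, Function('Q')(Function('Y')(4), Function('F')(0))))) = Add(-408440, Add(161031, Mul(-1, 30))) = Add(-408440, Add(161031, -30)) = Add(-408440, 161001) = -247439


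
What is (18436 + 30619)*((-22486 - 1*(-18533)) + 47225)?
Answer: 2122707960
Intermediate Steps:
(18436 + 30619)*((-22486 - 1*(-18533)) + 47225) = 49055*((-22486 + 18533) + 47225) = 49055*(-3953 + 47225) = 49055*43272 = 2122707960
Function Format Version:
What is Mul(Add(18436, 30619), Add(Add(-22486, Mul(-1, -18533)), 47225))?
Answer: 2122707960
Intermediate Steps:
Mul(Add(18436, 30619), Add(Add(-22486, Mul(-1, -18533)), 47225)) = Mul(49055, Add(Add(-22486, 18533), 47225)) = Mul(49055, Add(-3953, 47225)) = Mul(49055, 43272) = 2122707960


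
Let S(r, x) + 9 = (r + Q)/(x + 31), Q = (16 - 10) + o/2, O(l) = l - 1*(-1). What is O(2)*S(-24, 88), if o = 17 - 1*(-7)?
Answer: -3231/119 ≈ -27.151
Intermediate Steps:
o = 24 (o = 17 + 7 = 24)
O(l) = 1 + l (O(l) = l + 1 = 1 + l)
Q = 18 (Q = (16 - 10) + 24/2 = 6 + 24*(½) = 6 + 12 = 18)
S(r, x) = -9 + (18 + r)/(31 + x) (S(r, x) = -9 + (r + 18)/(x + 31) = -9 + (18 + r)/(31 + x))
O(2)*S(-24, 88) = (1 + 2)*((-261 - 24 - 9*88)/(31 + 88)) = 3*((-261 - 24 - 792)/119) = 3*((1/119)*(-1077)) = 3*(-1077/119) = -3231/119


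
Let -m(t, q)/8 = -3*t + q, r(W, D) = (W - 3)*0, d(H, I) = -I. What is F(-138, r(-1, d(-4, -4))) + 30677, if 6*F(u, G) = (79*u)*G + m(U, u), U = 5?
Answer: 30881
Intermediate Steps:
r(W, D) = 0 (r(W, D) = (-3 + W)*0 = 0)
m(t, q) = -8*q + 24*t (m(t, q) = -8*(-3*t + q) = -8*(q - 3*t) = -8*q + 24*t)
F(u, G) = 20 - 4*u/3 + 79*G*u/6 (F(u, G) = ((79*u)*G + (-8*u + 24*5))/6 = (79*G*u + (-8*u + 120))/6 = (79*G*u + (120 - 8*u))/6 = (120 - 8*u + 79*G*u)/6 = 20 - 4*u/3 + 79*G*u/6)
F(-138, r(-1, d(-4, -4))) + 30677 = (20 - 4/3*(-138) + (79/6)*0*(-138)) + 30677 = (20 + 184 + 0) + 30677 = 204 + 30677 = 30881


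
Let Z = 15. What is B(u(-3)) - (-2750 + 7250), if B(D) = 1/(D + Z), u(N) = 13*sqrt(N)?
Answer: (-58500*sqrt(3) + 67499*I)/(-15*I + 13*sqrt(3)) ≈ -4500.0 - 0.03076*I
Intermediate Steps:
B(D) = 1/(15 + D) (B(D) = 1/(D + 15) = 1/(15 + D))
B(u(-3)) - (-2750 + 7250) = 1/(15 + 13*sqrt(-3)) - (-2750 + 7250) = 1/(15 + 13*(I*sqrt(3))) - 1*4500 = 1/(15 + 13*I*sqrt(3)) - 4500 = -4500 + 1/(15 + 13*I*sqrt(3))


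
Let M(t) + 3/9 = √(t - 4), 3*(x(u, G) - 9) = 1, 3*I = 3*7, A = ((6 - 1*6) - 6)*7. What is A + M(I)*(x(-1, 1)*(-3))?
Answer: -98/3 - 28*√3 ≈ -81.164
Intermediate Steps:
A = -42 (A = ((6 - 6) - 6)*7 = (0 - 6)*7 = -6*7 = -42)
I = 7 (I = (3*7)/3 = (⅓)*21 = 7)
x(u, G) = 28/3 (x(u, G) = 9 + (⅓)*1 = 9 + ⅓ = 28/3)
M(t) = -⅓ + √(-4 + t) (M(t) = -⅓ + √(t - 4) = -⅓ + √(-4 + t))
A + M(I)*(x(-1, 1)*(-3)) = -42 + (-⅓ + √(-4 + 7))*((28/3)*(-3)) = -42 + (-⅓ + √3)*(-28) = -42 + (28/3 - 28*√3) = -98/3 - 28*√3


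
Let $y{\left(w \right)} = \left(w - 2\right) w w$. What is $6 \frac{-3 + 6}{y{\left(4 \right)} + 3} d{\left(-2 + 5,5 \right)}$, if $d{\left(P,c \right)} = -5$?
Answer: $- \frac{18}{7} \approx -2.5714$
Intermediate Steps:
$y{\left(w \right)} = w^{2} \left(-2 + w\right)$ ($y{\left(w \right)} = \left(w - 2\right) w w = \left(-2 + w\right) w w = w \left(-2 + w\right) w = w^{2} \left(-2 + w\right)$)
$6 \frac{-3 + 6}{y{\left(4 \right)} + 3} d{\left(-2 + 5,5 \right)} = 6 \frac{-3 + 6}{4^{2} \left(-2 + 4\right) + 3} \left(-5\right) = 6 \frac{3}{16 \cdot 2 + 3} \left(-5\right) = 6 \frac{3}{32 + 3} \left(-5\right) = 6 \cdot \frac{3}{35} \left(-5\right) = \frac{18}{35} \left(-5\right) = - \frac{18}{7}$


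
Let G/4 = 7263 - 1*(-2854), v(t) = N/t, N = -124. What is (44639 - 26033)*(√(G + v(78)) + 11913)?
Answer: 221653278 + 6202*√61549410/13 ≈ 2.2540e+8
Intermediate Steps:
v(t) = -124/t
G = 40468 (G = 4*(7263 - 1*(-2854)) = 4*(7263 + 2854) = 4*10117 = 40468)
(44639 - 26033)*(√(G + v(78)) + 11913) = (44639 - 26033)*(√(40468 - 124/78) + 11913) = 18606*(√(40468 - 124*1/78) + 11913) = 18606*(√(40468 - 62/39) + 11913) = 18606*(√(1578190/39) + 11913) = 18606*(√61549410/39 + 11913) = 18606*(11913 + √61549410/39) = 221653278 + 6202*√61549410/13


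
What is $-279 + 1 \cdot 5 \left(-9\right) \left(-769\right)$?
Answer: $34326$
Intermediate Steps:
$-279 + 1 \cdot 5 \left(-9\right) \left(-769\right) = -279 + 5 \left(-9\right) \left(-769\right) = -279 - -34605 = -279 + 34605 = 34326$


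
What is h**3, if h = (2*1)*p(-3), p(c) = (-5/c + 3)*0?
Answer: 0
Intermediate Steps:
p(c) = 0 (p(c) = (3 - 5/c)*0 = 0)
h = 0 (h = (2*1)*0 = 2*0 = 0)
h**3 = 0**3 = 0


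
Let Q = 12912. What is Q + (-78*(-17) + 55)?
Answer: 14293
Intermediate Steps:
Q + (-78*(-17) + 55) = 12912 + (-78*(-17) + 55) = 12912 + (1326 + 55) = 12912 + 1381 = 14293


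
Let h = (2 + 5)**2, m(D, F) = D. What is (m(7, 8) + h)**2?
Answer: 3136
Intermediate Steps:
h = 49 (h = 7**2 = 49)
(m(7, 8) + h)**2 = (7 + 49)**2 = 56**2 = 3136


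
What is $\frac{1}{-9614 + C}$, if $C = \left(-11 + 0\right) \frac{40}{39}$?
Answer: $- \frac{39}{375386} \approx -0.00010389$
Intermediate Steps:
$C = - \frac{440}{39}$ ($C = - 11 \cdot 40 \cdot \frac{1}{39} = \left(-11\right) \frac{40}{39} = - \frac{440}{39} \approx -11.282$)
$\frac{1}{-9614 + C} = \frac{1}{-9614 - \frac{440}{39}} = \frac{1}{- \frac{375386}{39}} = - \frac{39}{375386}$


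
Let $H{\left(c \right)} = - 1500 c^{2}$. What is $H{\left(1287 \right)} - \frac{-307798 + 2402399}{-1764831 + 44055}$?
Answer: $- \frac{4275360031421399}{1720776} \approx -2.4846 \cdot 10^{9}$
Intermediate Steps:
$H{\left(1287 \right)} - \frac{-307798 + 2402399}{-1764831 + 44055} = - 1500 \cdot 1287^{2} - \frac{-307798 + 2402399}{-1764831 + 44055} = \left(-1500\right) 1656369 - \frac{2094601}{-1720776} = -2484553500 - 2094601 \left(- \frac{1}{1720776}\right) = -2484553500 - - \frac{2094601}{1720776} = -2484553500 + \frac{2094601}{1720776} = - \frac{4275360031421399}{1720776}$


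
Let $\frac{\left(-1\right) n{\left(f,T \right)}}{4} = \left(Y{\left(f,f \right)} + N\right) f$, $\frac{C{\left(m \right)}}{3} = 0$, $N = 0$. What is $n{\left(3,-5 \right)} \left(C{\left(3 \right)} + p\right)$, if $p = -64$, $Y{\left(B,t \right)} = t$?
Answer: $2304$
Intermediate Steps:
$C{\left(m \right)} = 0$ ($C{\left(m \right)} = 3 \cdot 0 = 0$)
$n{\left(f,T \right)} = - 4 f^{2}$ ($n{\left(f,T \right)} = - 4 \left(f + 0\right) f = - 4 f f = - 4 f^{2}$)
$n{\left(3,-5 \right)} \left(C{\left(3 \right)} + p\right) = - 4 \cdot 3^{2} \left(0 - 64\right) = \left(-4\right) 9 \left(-64\right) = \left(-36\right) \left(-64\right) = 2304$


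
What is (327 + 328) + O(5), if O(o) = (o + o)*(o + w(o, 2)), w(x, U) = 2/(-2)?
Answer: 695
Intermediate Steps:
w(x, U) = -1 (w(x, U) = 2*(-1/2) = -1)
O(o) = 2*o*(-1 + o) (O(o) = (o + o)*(o - 1) = (2*o)*(-1 + o) = 2*o*(-1 + o))
(327 + 328) + O(5) = (327 + 328) + 2*5*(-1 + 5) = 655 + 2*5*4 = 655 + 40 = 695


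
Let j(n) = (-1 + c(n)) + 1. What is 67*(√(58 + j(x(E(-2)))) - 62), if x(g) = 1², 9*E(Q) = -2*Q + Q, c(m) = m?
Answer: -4154 + 67*√59 ≈ -3639.4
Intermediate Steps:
E(Q) = -Q/9 (E(Q) = (-2*Q + Q)/9 = (-Q)/9 = -Q/9)
x(g) = 1
j(n) = n (j(n) = (-1 + n) + 1 = n)
67*(√(58 + j(x(E(-2)))) - 62) = 67*(√(58 + 1) - 62) = 67*(√59 - 62) = 67*(-62 + √59) = -4154 + 67*√59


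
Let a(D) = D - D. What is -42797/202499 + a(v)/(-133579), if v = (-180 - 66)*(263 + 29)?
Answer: -42797/202499 ≈ -0.21134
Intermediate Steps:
v = -71832 (v = -246*292 = -71832)
a(D) = 0
-42797/202499 + a(v)/(-133579) = -42797/202499 + 0/(-133579) = -42797*1/202499 + 0*(-1/133579) = -42797/202499 + 0 = -42797/202499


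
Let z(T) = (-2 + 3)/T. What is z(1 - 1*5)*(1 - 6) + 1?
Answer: 9/4 ≈ 2.2500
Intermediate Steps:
z(T) = 1/T
z(1 - 1*5)*(1 - 6) + 1 = (1 - 6)/(1 - 1*5) + 1 = -5/(1 - 5) + 1 = -5/(-4) + 1 = -¼*(-5) + 1 = 5/4 + 1 = 9/4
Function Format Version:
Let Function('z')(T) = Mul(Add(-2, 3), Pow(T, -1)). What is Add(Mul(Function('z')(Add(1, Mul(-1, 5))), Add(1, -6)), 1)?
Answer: Rational(9, 4) ≈ 2.2500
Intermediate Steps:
Function('z')(T) = Pow(T, -1) (Function('z')(T) = Mul(1, Pow(T, -1)) = Pow(T, -1))
Add(Mul(Function('z')(Add(1, Mul(-1, 5))), Add(1, -6)), 1) = Add(Mul(Pow(Add(1, Mul(-1, 5)), -1), Add(1, -6)), 1) = Add(Mul(Pow(Add(1, -5), -1), -5), 1) = Add(Mul(Pow(-4, -1), -5), 1) = Add(Mul(Rational(-1, 4), -5), 1) = Add(Rational(5, 4), 1) = Rational(9, 4)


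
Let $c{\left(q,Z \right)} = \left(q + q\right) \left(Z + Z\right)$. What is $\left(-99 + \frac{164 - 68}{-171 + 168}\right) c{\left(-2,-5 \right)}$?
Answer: $-5240$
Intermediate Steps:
$c{\left(q,Z \right)} = 4 Z q$ ($c{\left(q,Z \right)} = 2 q 2 Z = 4 Z q$)
$\left(-99 + \frac{164 - 68}{-171 + 168}\right) c{\left(-2,-5 \right)} = \left(-99 + \frac{164 - 68}{-171 + 168}\right) 4 \left(-5\right) \left(-2\right) = \left(-99 + \frac{96}{-3}\right) 40 = \left(-99 + 96 \left(- \frac{1}{3}\right)\right) 40 = \left(-99 - 32\right) 40 = \left(-131\right) 40 = -5240$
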